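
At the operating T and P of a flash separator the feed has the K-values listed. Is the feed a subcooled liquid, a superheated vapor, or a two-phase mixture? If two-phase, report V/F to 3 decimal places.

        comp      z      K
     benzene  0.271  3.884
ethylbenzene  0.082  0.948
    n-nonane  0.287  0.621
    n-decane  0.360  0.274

two-phase, V/F = 0.260

ΣzᵢKᵢ = 1.407; Σzᵢ/Kᵢ = 1.932.
Both exceed 1, so a two-phase solution exists.
Let ψ = V/F and solve Σ zᵢ(Kᵢ−1)/(1+ψ(Kᵢ−1)) = 0.
Newton iteration, ψ⁰ = 0.66:
  ψ = 0.660: g = -0.3821, g' = -1.040 → ψ = 0.293
  ψ = 0.293: g = -0.0348, g' = -1.021 → ψ = 0.259
  ψ = 0.259: g = 0.0009, g' = -1.078 → ψ = 0.260
Converged at ψ = 0.260.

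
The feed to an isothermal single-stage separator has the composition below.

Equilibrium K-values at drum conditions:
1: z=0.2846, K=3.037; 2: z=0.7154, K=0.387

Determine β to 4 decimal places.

β = 0.1131

Rachford–Rice: g(β) = Σ zᵢ(Kᵢ−1)/(1+β(Kᵢ−1)) = 0.
g(0) = ΣzᵢKᵢ − 1 = 0.1412 and g(1) = 1 − Σzᵢ/Kᵢ = -0.9423, so a root lies in (0, 1).
Newton–Raphson from β = 0.54:
  β = 0.5400: g = -0.37947, g' = -0.8685 → β = 0.1031
  β = 0.1031: g = 0.01103, g' = -1.1130 → β = 0.1130
  β = 0.1130: g = 0.00011, g' = -1.0907 → β = 0.1131
Converged at β = 0.1131.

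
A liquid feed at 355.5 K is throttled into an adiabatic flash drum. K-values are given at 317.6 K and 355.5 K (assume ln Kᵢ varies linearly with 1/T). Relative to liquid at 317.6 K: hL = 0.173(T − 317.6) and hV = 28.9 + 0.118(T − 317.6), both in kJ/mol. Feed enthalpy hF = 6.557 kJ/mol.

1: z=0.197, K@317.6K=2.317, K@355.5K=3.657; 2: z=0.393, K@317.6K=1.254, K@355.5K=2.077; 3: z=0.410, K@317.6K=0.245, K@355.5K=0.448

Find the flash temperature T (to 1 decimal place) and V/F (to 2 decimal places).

T = 322.5 K, V/F = 0.20

Adiabatic flash: solve Rachford–Rice at each trial T, then check hF = ψ·hV(T) + (1−ψ)·hL(T).
  T = 317.6 K: K = (2.317, 1.254, 0.245), RR gives ψ = 0.085, H_out = 2.470 kJ/mol
  T = 355.5 K: K = (3.657, 2.077, 0.448), RR gives ψ = 0.784, H_out = 27.591 kJ/mol
  T = 336.6 K: K = (2.950, 1.638, 0.337), RR gives ψ = 0.468, H_out = 16.325 kJ/mol
  T = 327.1 K: K = (2.624, 1.439, 0.289), RR gives ψ = 0.295, H_out = 10.012 kJ/mol
  T = 322.4 K: K = (2.469, 1.346, 0.267), RR gives ψ = 0.197, H_out = 6.478 kJ/mol
  T = 324.8 K: K = (2.548, 1.393, 0.278), RR gives ψ = 0.248, H_out = 8.325 kJ/mol
Linear interpolation between T = 322.4 (H_out = 6.478) and T = 324.8 (H_out = 8.325) on hF = 6.557 gives T ≈ 322.5 K, at which ψ = 0.20.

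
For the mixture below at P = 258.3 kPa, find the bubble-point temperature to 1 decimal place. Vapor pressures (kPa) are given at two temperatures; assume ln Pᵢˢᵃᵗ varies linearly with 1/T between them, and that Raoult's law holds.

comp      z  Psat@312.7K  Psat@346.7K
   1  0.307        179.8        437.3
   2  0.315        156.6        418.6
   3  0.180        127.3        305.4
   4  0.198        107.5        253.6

Bubble-point temperature: ΣzᵢPᵢˢᵃᵗ(T) = P. Interpolate ln Pᵢˢᵃᵗ = aᵢ + bᵢ/T.
  T = 312.7 K: ΣzᵢPᵢˢᵃᵗ = 148.73 kPa
  T = 346.7 K: ΣzᵢPᵢˢᵃᵗ = 371.29 kPa
  T = 329.7 K: ΣzᵢPᵢˢᵃᵗ = 240.52 kPa
  T = 338.2 K: ΣzᵢPᵢˢᵃᵗ = 300.45 kPa
  T = 333.9 K: ΣzᵢPᵢˢᵃᵗ = 268.85 kPa
  T = 331.8 K: ΣzᵢPᵢˢᵃᵗ = 254.38 kPa
Interpolating between 331.8 K and 333.9 K gives T ≈ 332.4 K.

T = 332.4 K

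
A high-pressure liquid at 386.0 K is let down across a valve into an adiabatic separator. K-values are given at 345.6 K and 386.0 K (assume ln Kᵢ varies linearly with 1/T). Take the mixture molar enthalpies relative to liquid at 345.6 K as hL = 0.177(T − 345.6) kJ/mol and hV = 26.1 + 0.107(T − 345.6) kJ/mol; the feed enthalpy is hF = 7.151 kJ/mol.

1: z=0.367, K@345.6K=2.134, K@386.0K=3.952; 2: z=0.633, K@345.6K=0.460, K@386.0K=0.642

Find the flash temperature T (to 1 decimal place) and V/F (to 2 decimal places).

T = 351.2 K, V/F = 0.24

Adiabatic flash: solve Rachford–Rice at each trial T, then check hF = ψ·hV(T) + (1−ψ)·hL(T).
  T = 345.6 K: K = (2.134, 0.460), RR gives ψ = 0.121, H_out = 3.169 kJ/mol
  T = 386.0 K: K = (3.952, 0.642), RR gives ψ = 0.811, H_out = 26.018 kJ/mol
  T = 365.8 K: K = (2.954, 0.548), RR gives ψ = 0.489, H_out = 15.642 kJ/mol
  T = 355.7 K: K = (2.522, 0.504), RR gives ψ = 0.323, H_out = 10.000 kJ/mol
  T = 350.6 K: K = (2.321, 0.481), RR gives ψ = 0.228, H_out = 6.767 kJ/mol
  T = 353.1 K: K = (2.418, 0.492), RR gives ψ = 0.276, H_out = 8.397 kJ/mol
  T = 351.9 K: K = (2.371, 0.487), RR gives ψ = 0.254, H_out = 7.626 kJ/mol
Linear interpolation between T = 350.6 (H_out = 6.767) and T = 351.9 (H_out = 7.626) on hF = 7.151 gives T ≈ 351.2 K, at which ψ = 0.24.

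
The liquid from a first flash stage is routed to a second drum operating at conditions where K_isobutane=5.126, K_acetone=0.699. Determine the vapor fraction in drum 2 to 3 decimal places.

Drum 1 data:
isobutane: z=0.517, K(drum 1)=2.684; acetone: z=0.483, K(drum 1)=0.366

V/F (drum 2) = 0.733

Drum 1:
Material balance + equilibrium reduce to Σ zᵢ(Kᵢ−1)/(1+ψ₁(Kᵢ−1)) = 0.
g(0) = ΣzᵢKᵢ − 1 = 0.564 and g(1) = 1 − Σzᵢ/Kᵢ = -0.512, so a root lies in (0, 1).
Newton iteration, ψ₁⁰ = 0.69:
  ψ₁ = 0.690: g = -0.1417, g' = -0.927 → ψ₁ = 0.537
  ψ₁ = 0.537: g = -0.0073, g' = -0.851 → ψ₁ = 0.529
Converged at ψ₁ = 0.529.
Drum-1 compositions:
  isobutane: x = 0.274, y = 0.734
  acetone: x = 0.726, y = 0.266
Drum-2 feed = drum-1 liquid: z₂ = (0.2735, 0.7265).
Drum 2:
Let ψ₂ = V/F and solve Σ zᵢ(Kᵢ−1)/(1+ψ₂(Kᵢ−1)) = 0.
Check two-phase: ΣzᵢKᵢ = 1.910 > 1 and Σzᵢ/Kᵢ = 1.093 > 1, so g(0) = 0.910 > 0 and g(1) = -0.093 < 0.
Binary case is linear: z₁(K₁−1)(1+ψ₂(K₂−1)) + z₂(K₂−1)(1+ψ₂(K₁−1)) = 0
⇒ ψ₂ = [z₁(K₁−1)+z₂(K₂−1)] / [−(K₁−1)(K₂−1)] = 0.9098/1.2419 = 0.733
  isobutane: x = 0.068, y = 0.349
  acetone: x = 0.932, y = 0.651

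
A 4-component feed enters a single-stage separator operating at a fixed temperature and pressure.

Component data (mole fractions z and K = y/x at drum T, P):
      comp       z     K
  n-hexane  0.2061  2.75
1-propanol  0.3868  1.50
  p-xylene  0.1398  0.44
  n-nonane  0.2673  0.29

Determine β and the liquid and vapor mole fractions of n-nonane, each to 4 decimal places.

Material balance + equilibrium reduce to Σ zᵢ(Kᵢ−1)/(1+β(Kᵢ−1)) = 0.
Feasibility: ΣzᵢKᵢ = 1.2860, Σzᵢ/Kᵢ = 1.5723 — both > 1, two phases present.
Iterate (Newton) starting at β = 0.34:
  β = 0.3400: g = 0.04455, g' = -0.6198 → β = 0.4119
Converged at β = 0.4119.
Compositions from xᵢ = zᵢ/(1+β(Kᵢ−1)), yᵢ = Kᵢxᵢ:
  n-hexane: x = 0.1198, y = 0.3294
  1-propanol: x = 0.3207, y = 0.4811
  p-xylene: x = 0.1817, y = 0.0800
  n-nonane: x = 0.3778, y = 0.1096

β = 0.4119, x_n-nonane = 0.3778, y_n-nonane = 0.1096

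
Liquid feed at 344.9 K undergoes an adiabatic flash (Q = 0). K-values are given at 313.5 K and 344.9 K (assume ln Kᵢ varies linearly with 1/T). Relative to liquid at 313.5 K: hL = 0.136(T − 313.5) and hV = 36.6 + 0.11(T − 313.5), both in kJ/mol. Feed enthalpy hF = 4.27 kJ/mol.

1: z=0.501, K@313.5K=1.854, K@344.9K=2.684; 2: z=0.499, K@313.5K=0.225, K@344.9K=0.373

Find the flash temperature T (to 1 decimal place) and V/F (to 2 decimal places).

T = 315.9 K, V/F = 0.11

Adiabatic flash: solve Rachford–Rice at each trial T, then check hF = ψ·hV(T) + (1−ψ)·hL(T).
  T = 313.5 K: K = (1.854, 0.225), RR gives ψ = 0.062, H_out = 2.274 kJ/mol
  T = 344.9 K: K = (2.684, 0.373), RR gives ψ = 0.503, H_out = 22.260 kJ/mol
  T = 329.2 K: K = (2.250, 0.293), RR gives ψ = 0.310, H_out = 13.347 kJ/mol
  T = 321.4 K: K = (2.049, 0.258), RR gives ψ = 0.199, H_out = 8.328 kJ/mol
  T = 317.4 K: K = (1.949, 0.241), RR gives ψ = 0.134, H_out = 5.426 kJ/mol
  T = 315.4 K: K = (1.900, 0.233), RR gives ψ = 0.098, H_out = 3.856 kJ/mol
Linear interpolation between T = 315.4 (H_out = 3.856) and T = 317.4 (H_out = 5.426) on hF = 4.27 gives T ≈ 315.9 K, at which ψ = 0.11.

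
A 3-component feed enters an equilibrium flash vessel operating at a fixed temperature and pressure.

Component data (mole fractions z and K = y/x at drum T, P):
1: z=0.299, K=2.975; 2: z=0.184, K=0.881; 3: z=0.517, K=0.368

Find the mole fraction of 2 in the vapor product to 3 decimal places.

y_2 = 0.167

Material balance + equilibrium reduce to Σ zᵢ(Kᵢ−1)/(1+ψ(Kᵢ−1)) = 0.
g(0) = ΣzᵢKᵢ − 1 = 0.242 and g(1) = 1 − Σzᵢ/Kᵢ = -0.714, so a root lies in (0, 1).
Newton–Raphson from ψ = 0.5:
  ψ = 0.500: g = -0.2039, g' = -0.740 → ψ = 0.224
  ψ = 0.224: g = 0.0060, g' = -0.843 → ψ = 0.231
Converged at ψ = 0.231.
Compositions from xᵢ = zᵢ/(1+ψ(Kᵢ−1)), yᵢ = Kᵢxᵢ:
  1: x = 0.205, y = 0.610
  2: x = 0.189, y = 0.167
  3: x = 0.606, y = 0.223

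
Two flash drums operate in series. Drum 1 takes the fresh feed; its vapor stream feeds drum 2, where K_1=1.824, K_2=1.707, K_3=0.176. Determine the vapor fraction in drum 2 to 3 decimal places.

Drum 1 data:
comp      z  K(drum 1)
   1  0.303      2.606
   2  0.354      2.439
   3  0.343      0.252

Drum 1:
Rachford–Rice: g(ψ₁) = Σ zᵢ(Kᵢ−1)/(1+ψ₁(Kᵢ−1)) = 0.
g(0) = ΣzᵢKᵢ − 1 = 0.739 and g(1) = 1 − Σzᵢ/Kᵢ = -0.623, so a root lies in (0, 1).
Newton–Raphson from ψ₁ = 0.5:
  ψ₁ = 0.500: g = 0.1563, g' = -0.978 → ψ₁ = 0.660
  ψ₁ = 0.660: g = -0.0090, g' = -1.125 → ψ₁ = 0.652
Converged at ψ₁ = 0.652.
Drum-1 compositions:
  1: x = 0.148, y = 0.386
  2: x = 0.183, y = 0.446
  3: x = 0.669, y = 0.169
Drum-2 feed = drum-1 vapor: z₂ = (0.3858, 0.4455, 0.1687).
Drum 2:
Material balance + equilibrium reduce to Σ zᵢ(Kᵢ−1)/(1+ψ₂(Kᵢ−1)) = 0.
Check two-phase: ΣzᵢKᵢ = 1.494 > 1 and Σzᵢ/Kᵢ = 1.431 > 1, so g(0) = 0.494 > 0 and g(1) = -0.431 < 0.
Iterate (Newton) starting at ψ₂ = 0.54:
  ψ₂ = 0.540: g = 0.1976, g' = -0.614 → ψ₂ = 0.862
  ψ₂ = 0.862: g = -0.0979, g' = -1.539 → ψ₂ = 0.798
  ψ₂ = 0.798: g = -0.0130, g' = -1.164 → ψ₂ = 0.787
Converged at ψ₂ = 0.787.
  1: x = 0.234, y = 0.427
  2: x = 0.286, y = 0.489
  3: x = 0.480, y = 0.084

V/F (drum 2) = 0.787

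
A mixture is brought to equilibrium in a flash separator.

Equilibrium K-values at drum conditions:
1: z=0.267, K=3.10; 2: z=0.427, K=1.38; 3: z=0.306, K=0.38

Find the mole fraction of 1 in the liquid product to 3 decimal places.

Iterate (Newton) starting at β = 0.62:
  β = 0.620: g = 0.0667, g' = -0.573 → β = 0.736
  β = 0.736: g = -0.0022, g' = -0.618 → β = 0.733
Converged at β = 0.733.
Compositions from xᵢ = zᵢ/(1+β(Kᵢ−1)), yᵢ = Kᵢxᵢ:
  1: x = 0.105, y = 0.326
  2: x = 0.334, y = 0.461
  3: x = 0.561, y = 0.213

x_1 = 0.105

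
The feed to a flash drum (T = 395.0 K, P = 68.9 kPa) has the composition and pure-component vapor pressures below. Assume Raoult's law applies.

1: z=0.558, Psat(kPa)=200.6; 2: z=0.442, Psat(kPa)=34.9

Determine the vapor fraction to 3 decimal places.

ψ = 0.900

Raoult's law: Kᵢ = Pᵢˢᵃᵗ/P = Pᵢˢᵃᵗ/68.9.
  K_1 = 200.6/68.9 = 2.91147, K_2 = 34.9/68.9 = 0.50653
Let ψ = V/F and solve Σ zᵢ(Kᵢ−1)/(1+ψ(Kᵢ−1)) = 0.
Check two-phase: ΣzᵢKᵢ = 1.848 > 1 and Σzᵢ/Kᵢ = 1.064 > 1, so g(0) = 0.848 > 0 and g(1) = -0.064 < 0.
Binary case is linear: z₁(K₁−1)(1+ψ(K₂−1)) + z₂(K₂−1)(1+ψ(K₁−1)) = 0
⇒ ψ = [z₁(K₁−1)+z₂(K₂−1)] / [−(K₁−1)(K₂−1)] = 0.8485/0.9432 = 0.900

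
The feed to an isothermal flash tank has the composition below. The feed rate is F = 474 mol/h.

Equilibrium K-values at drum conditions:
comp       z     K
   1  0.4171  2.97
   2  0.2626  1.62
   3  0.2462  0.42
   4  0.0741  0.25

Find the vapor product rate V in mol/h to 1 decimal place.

Material balance + equilibrium reduce to Σ zᵢ(Kᵢ−1)/(1+ψ(Kᵢ−1)) = 0.
Check two-phase: ΣzᵢKᵢ = 1.7861 > 1 and Σzᵢ/Kᵢ = 1.1851 > 1, so g(0) = 0.7861 > 0 and g(1) = -0.1851 < 0.
Newton iteration, ψ⁰ = 0.49:
  ψ = 0.4900: g = 0.25562, g' = -0.7443 → ψ = 0.8334
  ψ = 0.8334: g = -0.00626, g' = -0.8826 → ψ = 0.8263
Converged at ψ = 0.8263.
Then V = ψ·F = 0.8263·474 = 391.7 mol/h and L = F − V = 82.3 mol/h.

V = 391.7 mol/h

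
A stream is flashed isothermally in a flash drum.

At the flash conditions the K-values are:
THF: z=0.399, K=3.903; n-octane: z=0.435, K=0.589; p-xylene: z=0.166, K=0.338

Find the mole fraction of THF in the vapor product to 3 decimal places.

y_THF = 0.566

Let ψ = V/F and solve Σ zᵢ(Kᵢ−1)/(1+ψ(Kᵢ−1)) = 0.
Check two-phase: ΣzᵢKᵢ = 1.870 > 1 and Σzᵢ/Kᵢ = 1.332 > 1, so g(0) = 0.870 > 0 and g(1) = -0.332 < 0.
Iterate (Newton) starting at ψ = 0.54:
  ψ = 0.540: g = 0.0503, g' = -0.808 → ψ = 0.602
  ψ = 0.602: g = 0.0011, g' = -0.776 → ψ = 0.604
Converged at ψ = 0.604.
Compositions from xᵢ = zᵢ/(1+ψ(Kᵢ−1)), yᵢ = Kᵢxᵢ:
  THF: x = 0.145, y = 0.566
  n-octane: x = 0.579, y = 0.341
  p-xylene: x = 0.276, y = 0.093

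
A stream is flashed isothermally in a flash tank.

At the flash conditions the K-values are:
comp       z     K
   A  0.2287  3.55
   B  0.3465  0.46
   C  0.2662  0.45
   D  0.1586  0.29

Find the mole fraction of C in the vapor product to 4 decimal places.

Iterate (Newton) starting at β = 0.65:
  β = 0.6500: g = -0.50584, g' = -0.9212 → β = 0.1009
  β = 0.1009: g = -0.01037, g' = -1.2368 → β = 0.0925
  β = 0.0925: g = 0.00012, g' = -1.2665 → β = 0.0926
Converged at β = 0.0926.
Compositions from xᵢ = zᵢ/(1+β(Kᵢ−1)), yᵢ = Kᵢxᵢ:
  A: x = 0.1850, y = 0.6568
  B: x = 0.3647, y = 0.1678
  C: x = 0.2805, y = 0.1262
  D: x = 0.1698, y = 0.0492

y_C = 0.1262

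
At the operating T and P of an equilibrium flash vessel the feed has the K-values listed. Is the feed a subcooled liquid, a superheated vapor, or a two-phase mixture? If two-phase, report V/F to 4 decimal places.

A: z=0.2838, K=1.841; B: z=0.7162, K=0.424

ΣzᵢKᵢ = 0.8261; Σzᵢ/Kᵢ = 1.8433.
Since ΣzᵢKᵢ < 1 the mixture is below its bubble point — single liquid phase.

subcooled liquid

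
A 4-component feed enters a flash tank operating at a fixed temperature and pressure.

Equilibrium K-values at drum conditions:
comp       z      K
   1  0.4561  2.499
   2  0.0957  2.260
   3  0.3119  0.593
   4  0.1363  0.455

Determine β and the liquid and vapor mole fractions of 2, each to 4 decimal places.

Rachford–Rice: g(β) = Σ zᵢ(Kᵢ−1)/(1+β(Kᵢ−1)) = 0.
g(0) = ΣzᵢKᵢ − 1 = 0.6030 and g(1) = 1 − Σzᵢ/Kᵢ = -0.0504, so a root lies in (0, 1).
Iterate (Newton) starting at β = 0.5:
  β = 0.5000: g = 0.20329, g' = -0.5500 → β = 0.8696
  β = 0.8696: g = 0.01663, g' = -0.4978 → β = 0.9030
  β = 0.9030: g = -0.00010, g' = -0.5044 → β = 0.9028
Converged at β = 0.9028.
Compositions from xᵢ = zᵢ/(1+β(Kᵢ−1)), yᵢ = Kᵢxᵢ:
  1: x = 0.1938, y = 0.4843
  2: x = 0.0448, y = 0.1012
  3: x = 0.4931, y = 0.2924
  4: x = 0.2683, y = 0.1221

β = 0.9028, x_2 = 0.0448, y_2 = 0.1012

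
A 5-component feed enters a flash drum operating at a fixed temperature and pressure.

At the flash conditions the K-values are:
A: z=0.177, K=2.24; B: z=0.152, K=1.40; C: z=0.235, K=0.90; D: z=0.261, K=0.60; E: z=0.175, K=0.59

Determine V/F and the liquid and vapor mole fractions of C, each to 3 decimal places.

V/F = 0.260, x_C = 0.241, y_C = 0.217

Material balance + equilibrium reduce to Σ zᵢ(Kᵢ−1)/(1+V/F(Kᵢ−1)) = 0.
Feasibility: ΣzᵢKᵢ = 1.081, Σzᵢ/Kᵢ = 1.180 — both > 1, two phases present.
Iterate (Newton) starting at V/F = 0.5:
  V/F = 0.500: g = -0.0593, g' = -0.235 → V/F = 0.247
  V/F = 0.247: g = 0.0034, g' = -0.270 → V/F = 0.260
Converged at V/F = 0.260.
Compositions from xᵢ = zᵢ/(1+V/F(Kᵢ−1)), yᵢ = Kᵢxᵢ:
  A: x = 0.134, y = 0.300
  B: x = 0.138, y = 0.193
  C: x = 0.241, y = 0.217
  D: x = 0.291, y = 0.175
  E: x = 0.196, y = 0.116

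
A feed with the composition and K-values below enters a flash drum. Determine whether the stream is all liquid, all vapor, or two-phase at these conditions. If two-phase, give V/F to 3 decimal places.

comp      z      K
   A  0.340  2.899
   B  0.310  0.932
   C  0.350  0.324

two-phase, V/F = 0.430

ΣzᵢKᵢ = 1.388; Σzᵢ/Kᵢ = 1.530.
Both exceed 1, so a two-phase solution exists.
Newton–Raphson from ψ = 0.5:
  ψ = 0.500: g = -0.0480, g' = -0.689 → ψ = 0.430
Converged at ψ = 0.430.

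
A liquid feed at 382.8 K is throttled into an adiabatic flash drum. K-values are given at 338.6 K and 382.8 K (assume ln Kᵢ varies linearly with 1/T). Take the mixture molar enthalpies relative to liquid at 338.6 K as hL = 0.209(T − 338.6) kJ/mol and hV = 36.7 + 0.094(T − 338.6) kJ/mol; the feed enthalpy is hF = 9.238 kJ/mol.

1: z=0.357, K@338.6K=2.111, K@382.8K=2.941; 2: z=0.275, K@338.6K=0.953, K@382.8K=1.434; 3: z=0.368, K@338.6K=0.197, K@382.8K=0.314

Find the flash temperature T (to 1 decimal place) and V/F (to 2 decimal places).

T = 345.1 K, V/F = 0.22

Adiabatic flash: solve Rachford–Rice at each trial T, then check hF = ψ·hV(T) + (1−ψ)·hL(T).
  T = 338.6 K: K = (2.111, 0.953, 0.197), RR gives ψ = 0.136, H_out = 4.981 kJ/mol
  T = 382.8 K: K = (2.941, 1.434, 0.314), RR gives ψ = 0.583, H_out = 27.656 kJ/mol
  T = 360.7 K: K = (2.517, 1.184, 0.252), RR gives ψ = 0.389, H_out = 17.895 kJ/mol
  T = 349.6 K: K = (2.311, 1.065, 0.224), RR gives ψ = 0.273, H_out = 11.958 kJ/mol
  T = 344.1 K: K = (2.210, 1.008, 0.210), RR gives ψ = 0.207, H_out = 8.633 kJ/mol
  T = 346.9 K: K = (2.261, 1.037, 0.217), RR gives ψ = 0.241, H_out = 10.363 kJ/mol
  T = 345.5 K: K = (2.236, 1.023, 0.214), RR gives ψ = 0.225, H_out = 9.508 kJ/mol
Linear interpolation between T = 344.1 (H_out = 8.633) and T = 345.5 (H_out = 9.508) on hF = 9.238 gives T ≈ 345.1 K, at which ψ = 0.22.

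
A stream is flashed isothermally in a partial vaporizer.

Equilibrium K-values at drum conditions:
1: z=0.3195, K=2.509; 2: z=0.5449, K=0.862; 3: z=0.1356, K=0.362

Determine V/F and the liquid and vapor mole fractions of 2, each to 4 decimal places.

Iterate (Newton) starting at V/F = 0.5:
  V/F = 0.5000: g = 0.06699, g' = -0.3673 → V/F = 0.6824
  V/F = 0.6824: g = 0.00131, g' = -0.3624 → V/F = 0.6860
Converged at V/F = 0.6860.
Compositions from xᵢ = zᵢ/(1+V/F(Kᵢ−1)), yᵢ = Kᵢxᵢ:
  1: x = 0.1570, y = 0.3939
  2: x = 0.6019, y = 0.5188
  3: x = 0.2411, y = 0.0873

V/F = 0.6860, x_2 = 0.6019, y_2 = 0.5188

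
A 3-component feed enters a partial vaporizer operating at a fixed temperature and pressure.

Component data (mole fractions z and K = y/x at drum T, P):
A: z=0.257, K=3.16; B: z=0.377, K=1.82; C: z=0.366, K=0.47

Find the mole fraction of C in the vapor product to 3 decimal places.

Let ψ = V/F and solve Σ zᵢ(Kᵢ−1)/(1+ψ(Kᵢ−1)) = 0.
Check two-phase: ΣzᵢKᵢ = 1.670 > 1 and Σzᵢ/Kᵢ = 1.067 > 1, so g(0) = 0.670 > 0 and g(1) = -0.067 < 0.
Newton iteration, ψ⁰ = 0.58:
  ψ = 0.580: g = 0.1758, g' = -0.567 → ψ = 0.890
  ψ = 0.890: g = 0.0014, g' = -0.594 → ψ = 0.893
Converged at ψ = 0.893.
Compositions from xᵢ = zᵢ/(1+ψ(Kᵢ−1)), yᵢ = Kᵢxᵢ:
  A: x = 0.088, y = 0.277
  B: x = 0.218, y = 0.396
  C: x = 0.695, y = 0.326

y_C = 0.326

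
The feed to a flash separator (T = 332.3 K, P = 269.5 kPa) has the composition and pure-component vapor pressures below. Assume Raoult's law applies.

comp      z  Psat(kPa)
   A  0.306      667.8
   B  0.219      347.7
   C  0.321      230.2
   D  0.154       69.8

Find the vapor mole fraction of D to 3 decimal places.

y_D = 0.080

Raoult's law: Kᵢ = Pᵢˢᵃᵗ/P = Pᵢˢᵃᵗ/269.5.
  K_A = 667.8/269.5 = 2.47792, K_B = 347.7/269.5 = 1.29017, K_C = 230.2/269.5 = 0.85417, K_D = 69.8/269.5 = 0.25900
Rachford–Rice: g(ψ) = Σ zᵢ(Kᵢ−1)/(1+ψ(Kᵢ−1)) = 0.
Feasibility: ΣzᵢKᵢ = 1.355, Σzᵢ/Kᵢ = 1.264 — both > 1, two phases present.
Newton iteration, ψ⁰ = 0.55:
  ψ = 0.550: g = 0.0608, g' = -0.466 → ψ = 0.680
  ψ = 0.680: g = -0.0035, g' = -0.531 → ψ = 0.674
Converged at ψ = 0.674.
Compositions from xᵢ = zᵢ/(1+ψ(Kᵢ−1)), yᵢ = Kᵢxᵢ:
  A: x = 0.153, y = 0.380
  B: x = 0.183, y = 0.236
  C: x = 0.356, y = 0.304
  D: x = 0.308, y = 0.080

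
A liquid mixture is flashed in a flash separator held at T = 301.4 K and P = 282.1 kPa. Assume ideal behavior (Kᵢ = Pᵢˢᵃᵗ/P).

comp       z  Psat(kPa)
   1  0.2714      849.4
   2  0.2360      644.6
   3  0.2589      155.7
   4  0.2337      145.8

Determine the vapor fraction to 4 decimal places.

ψ = 0.7884

Raoult's law: Kᵢ = Pᵢˢᵃᵗ/P = Pᵢˢᵃᵗ/282.1.
  K_1 = 849.4/282.1 = 3.010989, K_2 = 644.6/282.1 = 2.285005, K_3 = 155.7/282.1 = 0.551932, K_4 = 145.8/282.1 = 0.516838
Let ψ = V/F and solve Σ zᵢ(Kᵢ−1)/(1+ψ(Kᵢ−1)) = 0.
g(0) = ΣzᵢKᵢ − 1 = 0.6201 and g(1) = 1 − Σzᵢ/Kᵢ = -0.1147, so a root lies in (0, 1).
Newton iteration, ψ⁰ = 0.45:
  ψ = 0.4500: g = 0.18907, g' = -0.6295 → ψ = 0.7503
  ψ = 0.7503: g = 0.02004, g' = -0.5276 → ψ = 0.7883
  ψ = 0.7883: g = 0.00002, g' = -0.5270 → ψ = 0.7884
Converged at ψ = 0.7884.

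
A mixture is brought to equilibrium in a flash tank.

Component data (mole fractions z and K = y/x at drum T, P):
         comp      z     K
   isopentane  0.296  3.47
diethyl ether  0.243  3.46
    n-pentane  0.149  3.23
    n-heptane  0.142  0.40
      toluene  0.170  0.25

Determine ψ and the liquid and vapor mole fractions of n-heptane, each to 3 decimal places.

Material balance + equilibrium reduce to Σ zᵢ(Kᵢ−1)/(1+ψ(Kᵢ−1)) = 0.
Check two-phase: ΣzᵢKᵢ = 2.448 > 1 and Σzᵢ/Kᵢ = 1.237 > 1, so g(0) = 1.448 > 0 and g(1) = -0.237 < 0.
Iterate (Newton) starting at ψ = 0.5:
  ψ = 0.500: g = 0.4266, g' = -1.172 → ψ = 0.864
  ψ = 0.864: g = -0.0010, g' = -1.413 → ψ = 0.863
Converged at ψ = 0.863.
Compositions from xᵢ = zᵢ/(1+ψ(Kᵢ−1)), yᵢ = Kᵢxᵢ:
  isopentane: x = 0.095, y = 0.328
  diethyl ether: x = 0.078, y = 0.269
  n-pentane: x = 0.051, y = 0.165
  n-heptane: x = 0.295, y = 0.118
  toluene: x = 0.482, y = 0.121

ψ = 0.863, x_n-heptane = 0.295, y_n-heptane = 0.118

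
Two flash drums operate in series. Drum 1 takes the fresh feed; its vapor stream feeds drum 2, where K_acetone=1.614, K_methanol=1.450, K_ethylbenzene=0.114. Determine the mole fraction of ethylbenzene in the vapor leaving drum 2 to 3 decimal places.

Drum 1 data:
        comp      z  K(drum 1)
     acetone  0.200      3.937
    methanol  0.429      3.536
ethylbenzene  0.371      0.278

Drum 1:
Rachford–Rice: g(ψ₁) = Σ zᵢ(Kᵢ−1)/(1+ψ₁(Kᵢ−1)) = 0.
Check two-phase: ΣzᵢKᵢ = 2.407 > 1 and Σzᵢ/Kᵢ = 1.507 > 1, so g(0) = 1.407 > 0 and g(1) = -0.507 < 0.
Newton iteration, ψ₁⁰ = 0.56:
  ψ₁ = 0.560: g = 0.2220, g' = -1.263 → ψ₁ = 0.736
  ψ₁ = 0.736: g = -0.0060, g' = -1.389 → ψ₁ = 0.731
Converged at ψ₁ = 0.731.
Drum-1 compositions:
  acetone: x = 0.064, y = 0.250
  methanol: x = 0.150, y = 0.531
  ethylbenzene: x = 0.786, y = 0.219
Drum-2 feed = drum-1 vapor: z₂ = (0.2501, 0.5313, 0.2186).
Drum 2:
Rachford–Rice: g(ψ₂) = Σ zᵢ(Kᵢ−1)/(1+ψ₂(Kᵢ−1)) = 0.
Check two-phase: ΣzᵢKᵢ = 1.199 > 1 and Σzᵢ/Kᵢ = 2.439 > 1, so g(0) = 0.199 > 0 and g(1) = -1.439 < 0.
Newton iteration, ψ₂⁰ = 0.5:
  ψ₂ = 0.500: g = -0.0350, g' = -0.680 → ψ₂ = 0.449
  ψ₂ = 0.449: g = -0.0020, g' = -0.605 → ψ₂ = 0.445
Converged at ψ₂ = 0.445.
  acetone: x = 0.196, y = 0.317
  methanol: x = 0.443, y = 0.642
  ethylbenzene: x = 0.361, y = 0.041

y_ethylbenzene (drum 2) = 0.041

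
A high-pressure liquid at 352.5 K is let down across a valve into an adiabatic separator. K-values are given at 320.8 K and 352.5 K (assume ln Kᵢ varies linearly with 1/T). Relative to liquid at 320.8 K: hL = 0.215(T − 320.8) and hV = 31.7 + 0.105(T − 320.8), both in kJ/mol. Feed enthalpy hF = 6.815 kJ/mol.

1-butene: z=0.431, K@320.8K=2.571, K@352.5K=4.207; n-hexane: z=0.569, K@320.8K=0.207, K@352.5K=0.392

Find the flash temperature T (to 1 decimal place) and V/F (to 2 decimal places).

T = 322.6 K, V/F = 0.20

Adiabatic flash: solve Rachford–Rice at each trial T, then check hF = ψ·hV(T) + (1−ψ)·hL(T).
  T = 320.8 K: K = (2.571, 0.207), RR gives ψ = 0.181, H_out = 5.748 kJ/mol
  T = 352.5 K: K = (4.207, 0.392), RR gives ψ = 0.531, H_out = 21.810 kJ/mol
  T = 336.6 K: K = (3.325, 0.289), RR gives ψ = 0.361, H_out = 14.223 kJ/mol
  T = 328.7 K: K = (2.933, 0.246), RR gives ψ = 0.277, H_out = 10.234 kJ/mol
  T = 324.8 K: K = (2.750, 0.226), RR gives ψ = 0.232, H_out = 8.103 kJ/mol
  T = 322.8 K: K = (2.660, 0.216), RR gives ψ = 0.207, H_out = 6.951 kJ/mol
Linear interpolation between T = 320.8 (H_out = 5.748) and T = 322.8 (H_out = 6.951) on hF = 6.815 gives T ≈ 322.6 K, at which ψ = 0.20.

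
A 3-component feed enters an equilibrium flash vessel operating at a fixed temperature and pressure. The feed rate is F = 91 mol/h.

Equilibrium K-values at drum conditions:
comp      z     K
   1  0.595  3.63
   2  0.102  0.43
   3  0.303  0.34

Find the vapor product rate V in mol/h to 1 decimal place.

V = 70.7 mol/h

Let ψ = V/F and solve Σ zᵢ(Kᵢ−1)/(1+ψ(Kᵢ−1)) = 0.
Check two-phase: ΣzᵢKᵢ = 2.307 > 1 and Σzᵢ/Kᵢ = 1.292 > 1, so g(0) = 1.307 > 0 and g(1) = -0.292 < 0.
Newton–Raphson from ψ = 0.5:
  ψ = 0.500: g = 0.2962, g' = -1.127 → ψ = 0.763
  ψ = 0.763: g = 0.0149, g' = -1.094 → ψ = 0.776
Converged at ψ = 0.776.
Then V = ψ·F = 0.7764·91 = 70.7 mol/h and L = F − V = 20.3 mol/h.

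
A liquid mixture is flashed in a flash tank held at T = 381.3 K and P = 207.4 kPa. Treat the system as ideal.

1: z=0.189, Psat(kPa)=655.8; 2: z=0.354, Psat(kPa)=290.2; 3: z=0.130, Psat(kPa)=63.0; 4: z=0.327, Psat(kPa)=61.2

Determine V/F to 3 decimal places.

V/F = 0.256

Raoult's law: Kᵢ = Pᵢˢᵃᵗ/P = Pᵢˢᵃᵗ/207.4.
  K_1 = 655.8/207.4 = 3.16201, K_2 = 290.2/207.4 = 1.39923, K_3 = 63.0/207.4 = 0.30376, K_4 = 61.2/207.4 = 0.29508
Rachford–Rice: g(V/F) = Σ zᵢ(Kᵢ−1)/(1+V/F(Kᵢ−1)) = 0.
g(0) = ΣzᵢKᵢ − 1 = 0.229 and g(1) = 1 − Σzᵢ/Kᵢ = -0.849, so a root lies in (0, 1).
Newton iteration, V/F⁰ = 0.5:
  V/F = 0.500: g = -0.1807, g' = -0.779 → V/F = 0.268
  V/F = 0.268: g = -0.0092, g' = -0.742 → V/F = 0.256
Converged at V/F = 0.256.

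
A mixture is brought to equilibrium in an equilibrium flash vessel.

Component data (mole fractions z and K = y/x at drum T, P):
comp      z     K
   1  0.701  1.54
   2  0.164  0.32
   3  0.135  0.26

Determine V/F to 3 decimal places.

V/F = 0.437

Rachford–Rice: g(V/F) = Σ zᵢ(Kᵢ−1)/(1+V/F(Kᵢ−1)) = 0.
g(0) = ΣzᵢKᵢ − 1 = 0.167 and g(1) = 1 − Σzᵢ/Kᵢ = -0.487, so a root lies in (0, 1).
Newton–Raphson from V/F = 0.5:
  V/F = 0.500: g = -0.0295, g' = -0.487 → V/F = 0.439
  V/F = 0.439: g = -0.0012, g' = -0.450 → V/F = 0.437
Converged at V/F = 0.437.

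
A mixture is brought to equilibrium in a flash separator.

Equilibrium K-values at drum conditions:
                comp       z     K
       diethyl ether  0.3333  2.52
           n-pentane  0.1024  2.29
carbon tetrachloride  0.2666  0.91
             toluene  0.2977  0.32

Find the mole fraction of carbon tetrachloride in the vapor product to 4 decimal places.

y_carbon tetrachloride = 0.2554

Rachford–Rice: g(ψ) = Σ zᵢ(Kᵢ−1)/(1+ψ(Kᵢ−1)) = 0.
Feasibility: ΣzᵢKᵢ = 1.4123, Σzᵢ/Kᵢ = 1.4003 — both > 1, two phases present.
Newton–Raphson from ψ = 0.55:
  ψ = 0.5500: g = 0.00458, g' = -0.6404 → ψ = 0.5572
  ψ = 0.5572: g = -0.00001, g' = -0.6426 → ψ = 0.5571
Converged at ψ = 0.5571.
Compositions from xᵢ = zᵢ/(1+ψ(Kᵢ−1)), yᵢ = Kᵢxᵢ:
  diethyl ether: x = 0.1805, y = 0.4548
  n-pentane: x = 0.0596, y = 0.1364
  carbon tetrachloride: x = 0.2807, y = 0.2554
  toluene: x = 0.4793, y = 0.1534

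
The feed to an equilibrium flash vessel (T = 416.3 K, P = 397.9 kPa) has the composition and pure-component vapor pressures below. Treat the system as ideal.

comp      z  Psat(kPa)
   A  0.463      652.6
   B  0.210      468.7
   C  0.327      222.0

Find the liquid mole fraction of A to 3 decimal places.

Raoult's law: Kᵢ = Pᵢˢᵃᵗ/P = Pᵢˢᵃᵗ/397.9.
  K_A = 652.6/397.9 = 1.64011, K_B = 468.7/397.9 = 1.17793, K_C = 222.0/397.9 = 0.55793
Material balance + equilibrium reduce to Σ zᵢ(Kᵢ−1)/(1+β(Kᵢ−1)) = 0.
Feasibility: ΣzᵢKᵢ = 1.189, Σzᵢ/Kᵢ = 1.047 — both > 1, two phases present.
Newton iteration, β⁰ = 0.36:
  β = 0.360: g = 0.1041, g' = -0.222 → β = 0.830
  β = 0.830: g = -0.0022, g' = -0.245 → β = 0.821
Converged at β = 0.821.
Compositions from xᵢ = zᵢ/(1+β(Kᵢ−1)), yᵢ = Kᵢxᵢ:
  A: x = 0.304, y = 0.498
  B: x = 0.183, y = 0.216
  C: x = 0.513, y = 0.286

x_A = 0.304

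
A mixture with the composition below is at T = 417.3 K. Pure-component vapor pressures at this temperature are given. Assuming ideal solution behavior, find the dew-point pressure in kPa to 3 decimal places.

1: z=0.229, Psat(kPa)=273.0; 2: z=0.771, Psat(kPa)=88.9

At the dew point ψ → 1, so Σzᵢ/Kᵢ = 1 with Kᵢ = Pᵢˢᵃᵗ/P ⇒ 1/P = Σzᵢ/Pᵢˢᵃᵗ.
1/P = 0.229/273.0 + 0.771/88.9 = 0.009511 ⇒ P = 105.136 kPa

Pdew = 105.136 kPa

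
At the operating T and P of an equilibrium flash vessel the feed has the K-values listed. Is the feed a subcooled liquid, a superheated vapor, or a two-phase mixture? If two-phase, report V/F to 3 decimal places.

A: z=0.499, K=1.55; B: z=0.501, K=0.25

ΣzᵢKᵢ = 0.899; Σzᵢ/Kᵢ = 2.326.
Since ΣzᵢKᵢ < 1 the mixture is below its bubble point — single liquid phase.

subcooled liquid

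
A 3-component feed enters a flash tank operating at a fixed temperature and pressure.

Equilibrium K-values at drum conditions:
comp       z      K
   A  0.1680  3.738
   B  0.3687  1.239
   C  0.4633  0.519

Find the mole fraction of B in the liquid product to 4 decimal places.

Material balance + equilibrium reduce to Σ zᵢ(Kᵢ−1)/(1+ψ(Kᵢ−1)) = 0.
Check two-phase: ΣzᵢKᵢ = 1.3253 > 1 and Σzᵢ/Kᵢ = 1.2352 > 1, so g(0) = 0.3253 > 0 and g(1) = -0.2352 < 0.
Newton iteration, ψ⁰ = 0.5:
  ψ = 0.5000: g = -0.02053, g' = -0.4270 → ψ = 0.4519
  ψ = 0.4519: g = 0.00038, g' = -0.4438 → ψ = 0.4528
Converged at ψ = 0.4528.
Compositions from xᵢ = zᵢ/(1+ψ(Kᵢ−1)), yᵢ = Kᵢxᵢ:
  A: x = 0.0750, y = 0.2804
  B: x = 0.3327, y = 0.4122
  C: x = 0.5923, y = 0.3074

x_B = 0.3327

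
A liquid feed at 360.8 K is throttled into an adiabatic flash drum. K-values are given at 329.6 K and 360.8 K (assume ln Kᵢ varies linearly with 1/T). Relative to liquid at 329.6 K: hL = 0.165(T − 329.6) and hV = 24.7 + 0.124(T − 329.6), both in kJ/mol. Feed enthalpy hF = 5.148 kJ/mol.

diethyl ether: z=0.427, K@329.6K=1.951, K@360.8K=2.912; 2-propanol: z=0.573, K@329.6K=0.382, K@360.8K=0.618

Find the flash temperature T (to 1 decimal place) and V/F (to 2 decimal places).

Adiabatic flash: solve Rachford–Rice at each trial T, then check hF = ψ·hV(T) + (1−ψ)·hL(T).
  T = 329.6 K: K = (1.951, 0.382), RR gives ψ = 0.088, H_out = 2.184 kJ/mol
  T = 360.8 K: K = (2.912, 0.618), RR gives ψ = 0.818, H_out = 24.309 kJ/mol
  T = 345.2 K: K = (2.405, 0.491), RR gives ψ = 0.431, H_out = 12.955 kJ/mol
  T = 337.4 K: K = (2.171, 0.434), RR gives ψ = 0.266, H_out = 7.769 kJ/mol
  T = 333.5 K: K = (2.060, 0.408), RR gives ψ = 0.180, H_out = 5.063 kJ/mol
  T = 335.4 K: K = (2.114, 0.421), RR gives ψ = 0.222, H_out = 6.398 kJ/mol
Linear interpolation between T = 333.5 (H_out = 5.063) and T = 335.4 (H_out = 6.398) on hF = 5.148 gives T ≈ 333.6 K, at which ψ = 0.18.

T = 333.6 K, V/F = 0.18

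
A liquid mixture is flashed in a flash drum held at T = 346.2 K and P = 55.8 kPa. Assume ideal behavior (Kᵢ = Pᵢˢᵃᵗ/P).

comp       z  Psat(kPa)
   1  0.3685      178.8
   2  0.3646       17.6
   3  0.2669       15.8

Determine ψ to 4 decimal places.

ψ = 0.2412

Raoult's law: Kᵢ = Pᵢˢᵃᵗ/P = Pᵢˢᵃᵗ/55.8.
  K_1 = 178.8/55.8 = 3.204301, K_2 = 17.6/55.8 = 0.315412, K_3 = 15.8/55.8 = 0.283154
Newton–Raphson from ψ = 0.5:
  ψ = 0.5000: g = -0.29131, g' = -1.1334 → ψ = 0.2430
  ψ = 0.2430: g = -0.00211, g' = -1.2063 → ψ = 0.2412
Converged at ψ = 0.2412.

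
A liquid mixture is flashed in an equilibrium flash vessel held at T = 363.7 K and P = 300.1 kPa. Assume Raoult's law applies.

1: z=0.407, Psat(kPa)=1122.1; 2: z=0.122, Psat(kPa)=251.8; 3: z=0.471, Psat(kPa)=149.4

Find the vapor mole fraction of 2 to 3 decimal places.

y_2 = 0.115

Raoult's law: Kᵢ = Pᵢˢᵃᵗ/P = Pᵢˢᵃᵗ/300.1.
  K_1 = 1122.1/300.1 = 3.73909, K_2 = 251.8/300.1 = 0.83905, K_3 = 149.4/300.1 = 0.49783
Iterate (Newton) starting at ψ = 0.5:
  ψ = 0.500: g = 0.1333, g' = -0.759 → ψ = 0.676
  ψ = 0.676: g = 0.0111, g' = -0.652 → ψ = 0.693
Converged at ψ = 0.693.
Compositions from xᵢ = zᵢ/(1+ψ(Kᵢ−1)), yᵢ = Kᵢxᵢ:
  1: x = 0.140, y = 0.525
  2: x = 0.137, y = 0.115
  3: x = 0.722, y = 0.360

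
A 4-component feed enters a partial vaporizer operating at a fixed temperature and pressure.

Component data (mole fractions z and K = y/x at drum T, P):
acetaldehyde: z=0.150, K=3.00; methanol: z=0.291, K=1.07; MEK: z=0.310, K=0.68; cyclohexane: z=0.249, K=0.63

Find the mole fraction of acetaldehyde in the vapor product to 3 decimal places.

y_acetaldehyde = 0.288

Newton iteration, β⁰ = 0.5:
  β = 0.500: g = -0.0615, g' = -0.248 → β = 0.252
  β = 0.252: g = 0.0100, g' = -0.346 → β = 0.281
  β = 0.281: g = 0.0003, g' = -0.328 → β = 0.282
Converged at β = 0.282.
Compositions from xᵢ = zᵢ/(1+β(Kᵢ−1)), yᵢ = Kᵢxᵢ:
  acetaldehyde: x = 0.096, y = 0.288
  methanol: x = 0.285, y = 0.305
  MEK: x = 0.341, y = 0.232
  cyclohexane: x = 0.278, y = 0.175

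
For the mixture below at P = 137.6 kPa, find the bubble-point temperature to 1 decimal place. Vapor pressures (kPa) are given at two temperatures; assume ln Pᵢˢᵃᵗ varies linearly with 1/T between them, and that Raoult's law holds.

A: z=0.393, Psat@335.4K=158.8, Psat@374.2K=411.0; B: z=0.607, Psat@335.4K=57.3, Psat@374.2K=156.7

T = 348.3 K

Bubble-point temperature: ΣzᵢPᵢˢᵃᵗ(T) = P. Interpolate ln Pᵢˢᵃᵗ = aᵢ + bᵢ/T.
  T = 335.4 K: ΣzᵢPᵢˢᵃᵗ = 97.19 kPa
  T = 374.2 K: ΣzᵢPᵢˢᵃᵗ = 256.64 kPa
  T = 354.8 K: ΣzᵢPᵢˢᵃᵗ = 162.17 kPa
  T = 345.1 K: ΣzᵢPᵢˢᵃᵗ = 126.45 kPa
  T = 350.0 K: ΣzᵢPᵢˢᵃᵗ = 143.63 kPa
  T = 347.6 K: ΣzᵢPᵢˢᵃᵗ = 135.00 kPa
Interpolating between 347.6 K and 350.0 K gives T ≈ 348.3 K.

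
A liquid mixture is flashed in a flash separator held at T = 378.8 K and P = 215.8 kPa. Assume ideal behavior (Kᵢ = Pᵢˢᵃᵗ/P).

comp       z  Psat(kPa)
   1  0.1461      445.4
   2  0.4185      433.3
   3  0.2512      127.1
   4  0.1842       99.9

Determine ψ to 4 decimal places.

ψ = 0.7774

Raoult's law: Kᵢ = Pᵢˢᵃᵗ/P = Pᵢˢᵃᵗ/215.8.
  K_1 = 445.4/215.8 = 2.063948, K_2 = 433.3/215.8 = 2.007878, K_3 = 127.1/215.8 = 0.588971, K_4 = 99.9/215.8 = 0.462929
Newton–Raphson from ψ = 0.5:
  ψ = 0.5000: g = 0.11672, g' = -0.4250 → ψ = 0.7747
  ψ = 0.7747: g = 0.00118, g' = -0.4309 → ψ = 0.7774
Converged at ψ = 0.7774.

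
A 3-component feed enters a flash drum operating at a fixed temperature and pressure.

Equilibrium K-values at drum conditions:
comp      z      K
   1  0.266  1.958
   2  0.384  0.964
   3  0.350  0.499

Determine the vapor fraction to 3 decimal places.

ψ = 0.218

Newton iteration, ψ⁰ = 0.5:
  ψ = 0.500: g = -0.0757, g' = -0.269 → ψ = 0.218
Converged at ψ = 0.218.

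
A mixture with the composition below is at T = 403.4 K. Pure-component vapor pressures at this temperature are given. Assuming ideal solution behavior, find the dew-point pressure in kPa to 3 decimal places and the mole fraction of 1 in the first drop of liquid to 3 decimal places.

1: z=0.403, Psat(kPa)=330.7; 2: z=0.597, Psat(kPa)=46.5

Pdew = 71.137 kPa, x_1 = 0.087

At the dew point ψ → 1, so Σzᵢ/Kᵢ = 1 with Kᵢ = Pᵢˢᵃᵗ/P ⇒ 1/P = Σzᵢ/Pᵢˢᵃᵗ.
1/P = 0.403/330.7 + 0.597/46.5 = 0.014057 ⇒ P = 71.137 kPa
xᵢ = zᵢP/Pᵢˢᵃᵗ ⇒ x_1 = 0.403·71.137/330.7 = 0.087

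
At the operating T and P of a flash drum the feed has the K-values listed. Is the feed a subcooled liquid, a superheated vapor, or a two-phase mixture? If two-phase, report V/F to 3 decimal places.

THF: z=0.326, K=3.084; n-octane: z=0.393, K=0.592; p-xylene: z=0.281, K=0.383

ΣzᵢKᵢ = 1.346; Σzᵢ/Kᵢ = 1.503.
Both exceed 1, so a two-phase solution exists.
Let ψ = V/F and solve Σ zᵢ(Kᵢ−1)/(1+ψ(Kᵢ−1)) = 0.
Newton–Raphson from ψ = 0.56:
  ψ = 0.560: g = -0.1592, g' = -0.661 → ψ = 0.319
  ψ = 0.319: g = 0.0078, g' = -0.763 → ψ = 0.329
Converged at ψ = 0.329.

two-phase, V/F = 0.329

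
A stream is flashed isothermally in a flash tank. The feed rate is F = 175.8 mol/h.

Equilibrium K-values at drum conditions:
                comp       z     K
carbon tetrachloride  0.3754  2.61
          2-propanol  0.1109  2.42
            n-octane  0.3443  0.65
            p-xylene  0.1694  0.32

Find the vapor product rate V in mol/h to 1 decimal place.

V = 118.5 mol/h

Let ψ = V/F and solve Σ zᵢ(Kᵢ−1)/(1+ψ(Kᵢ−1)) = 0.
Feasibility: ΣzᵢKᵢ = 1.5262, Σzᵢ/Kᵢ = 1.2487 — both > 1, two phases present.
Newton–Raphson from ψ = 0.45:
  ψ = 0.4500: g = 0.13754, g' = -0.6325 → ψ = 0.6675
  ψ = 0.6675: g = 0.00402, g' = -0.6195 → ψ = 0.6739
Converged at ψ = 0.6739.
Then V = ψ·F = 0.6739·175.8 = 118.5 mol/h and L = F − V = 57.3 mol/h.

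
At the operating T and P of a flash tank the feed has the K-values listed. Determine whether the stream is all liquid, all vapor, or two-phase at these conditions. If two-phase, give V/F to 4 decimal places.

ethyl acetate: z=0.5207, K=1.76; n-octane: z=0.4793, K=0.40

two-phase, V/F = 0.2372

ΣzᵢKᵢ = 1.1082; Σzᵢ/Kᵢ = 1.4941.
Both exceed 1, so a two-phase solution exists.
Iterate (Newton) starting at ψ = 0.5:
  ψ = 0.5000: g = -0.12407, g' = -0.5101 → ψ = 0.2568
  ψ = 0.2568: g = -0.00884, g' = -0.4517 → ψ = 0.2372
Converged at ψ = 0.2372.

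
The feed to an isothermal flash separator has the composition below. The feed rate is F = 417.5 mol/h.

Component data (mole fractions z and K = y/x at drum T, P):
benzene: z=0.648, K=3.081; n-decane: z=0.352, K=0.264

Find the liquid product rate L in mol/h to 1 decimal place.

L = 120.5 mol/h

Binary case is linear: z₁(K₁−1)(1+ψ(K₂−1)) + z₂(K₂−1)(1+ψ(K₁−1)) = 0
⇒ ψ = [z₁(K₁−1)+z₂(K₂−1)] / [−(K₁−1)(K₂−1)] = 1.0894/1.5316 = 0.711
Then V = ψ·F = 0.7113·417.5 = 297.0 mol/h and L = F − V = 120.5 mol/h.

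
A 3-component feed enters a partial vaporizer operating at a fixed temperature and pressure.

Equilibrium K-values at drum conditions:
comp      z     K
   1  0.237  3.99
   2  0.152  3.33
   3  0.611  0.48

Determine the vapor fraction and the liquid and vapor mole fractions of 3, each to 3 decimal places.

Rachford–Rice: g(ψ) = Σ zᵢ(Kᵢ−1)/(1+ψ(Kᵢ−1)) = 0.
g(0) = ΣzᵢKᵢ − 1 = 0.745 and g(1) = 1 − Σzᵢ/Kᵢ = -0.378, so a root lies in (0, 1).
Iterate (Newton) starting at ψ = 0.56:
  ψ = 0.560: g = -0.0296, g' = -0.780 → ψ = 0.522
  ψ = 0.522: g = 0.0004, g' = -0.802 → ψ = 0.523
Converged at ψ = 0.523.
Compositions from xᵢ = zᵢ/(1+ψ(Kᵢ−1)), yᵢ = Kᵢxᵢ:
  1: x = 0.092, y = 0.369
  2: x = 0.069, y = 0.228
  3: x = 0.839, y = 0.403

ψ = 0.523, x_3 = 0.839, y_3 = 0.403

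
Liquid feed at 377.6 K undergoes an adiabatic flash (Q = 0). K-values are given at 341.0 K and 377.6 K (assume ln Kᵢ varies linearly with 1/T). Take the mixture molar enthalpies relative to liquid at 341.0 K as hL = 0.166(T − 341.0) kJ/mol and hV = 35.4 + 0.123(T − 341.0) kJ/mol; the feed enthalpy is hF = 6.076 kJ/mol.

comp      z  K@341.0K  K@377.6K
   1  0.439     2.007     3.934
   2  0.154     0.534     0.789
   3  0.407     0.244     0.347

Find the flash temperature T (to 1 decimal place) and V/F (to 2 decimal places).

T = 343.9 K, V/F = 0.16

Adiabatic flash: solve Rachford–Rice at each trial T, then check hF = ψ·hV(T) + (1−ψ)·hL(T).
  T = 341.0 K: K = (2.007, 0.534, 0.244), RR gives ψ = 0.090, H_out = 3.200 kJ/mol
  T = 377.6 K: K = (3.934, 0.789, 0.347), RR gives ψ = 0.592, H_out = 26.108 kJ/mol
  T = 359.3 K: K = (2.858, 0.656, 0.294), RR gives ψ = 0.406, H_out = 17.099 kJ/mol
  T = 350.1 K: K = (2.404, 0.593, 0.268), RR gives ψ = 0.276, H_out = 11.187 kJ/mol
  T = 345.6 K: K = (2.201, 0.563, 0.256), RR gives ψ = 0.195, H_out = 7.612 kJ/mol
  T = 343.3 K: K = (2.103, 0.549, 0.250), RR gives ψ = 0.146, H_out = 5.522 kJ/mol
Linear interpolation between T = 343.3 (H_out = 5.522) and T = 345.6 (H_out = 7.612) on hF = 6.076 gives T ≈ 343.9 K, at which ψ = 0.16.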